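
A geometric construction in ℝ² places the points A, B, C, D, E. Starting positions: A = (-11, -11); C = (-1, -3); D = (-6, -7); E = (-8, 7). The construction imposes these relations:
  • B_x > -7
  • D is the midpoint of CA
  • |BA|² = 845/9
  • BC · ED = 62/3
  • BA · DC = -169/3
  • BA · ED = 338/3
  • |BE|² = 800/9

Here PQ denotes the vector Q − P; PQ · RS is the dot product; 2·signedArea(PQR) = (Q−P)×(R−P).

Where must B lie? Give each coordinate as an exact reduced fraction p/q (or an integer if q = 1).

1. B_x = -20/3  [BA · DC = -169/3 ∩ BA · ED = 338/3]
2. B_y = -7/3  [BA · DC = -169/3 ∩ BA · ED = 338/3]
   → B = (-20/3, -7/3)

B = (-20/3, -7/3)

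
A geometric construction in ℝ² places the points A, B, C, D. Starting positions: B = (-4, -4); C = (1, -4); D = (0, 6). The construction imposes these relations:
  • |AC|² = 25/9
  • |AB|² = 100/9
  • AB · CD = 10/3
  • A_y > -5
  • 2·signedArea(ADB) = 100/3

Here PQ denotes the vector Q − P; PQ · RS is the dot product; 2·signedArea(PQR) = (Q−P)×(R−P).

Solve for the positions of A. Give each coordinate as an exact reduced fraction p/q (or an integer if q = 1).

1. A_x = -2/3  [2·signedArea(ADB) = 100/3 ∩ AB · CD = 10/3]
2. A_y = -4  [2·signedArea(ADB) = 100/3 ∩ AB · CD = 10/3]
   → A = (-2/3, -4)

A = (-2/3, -4)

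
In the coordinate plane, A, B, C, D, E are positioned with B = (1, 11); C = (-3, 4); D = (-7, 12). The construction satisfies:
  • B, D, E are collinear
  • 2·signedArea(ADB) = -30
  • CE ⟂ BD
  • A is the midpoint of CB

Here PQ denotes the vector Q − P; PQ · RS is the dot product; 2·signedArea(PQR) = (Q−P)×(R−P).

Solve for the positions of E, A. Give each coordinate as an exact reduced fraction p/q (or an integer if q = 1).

A = (-1, 15/2)
E = (-27/13, 148/13)

1. E_x = -27/13  [B, D, E are collinear ∩ CE ⟂ BD]
2. E_y = 148/13  [B, D, E are collinear ∩ CE ⟂ BD]
   → E = (-27/13, 148/13)
3. A_x = -1  [A is the midpoint of CB]
4. A_y = 15/2  [A is the midpoint of CB]
   → A = (-1, 15/2)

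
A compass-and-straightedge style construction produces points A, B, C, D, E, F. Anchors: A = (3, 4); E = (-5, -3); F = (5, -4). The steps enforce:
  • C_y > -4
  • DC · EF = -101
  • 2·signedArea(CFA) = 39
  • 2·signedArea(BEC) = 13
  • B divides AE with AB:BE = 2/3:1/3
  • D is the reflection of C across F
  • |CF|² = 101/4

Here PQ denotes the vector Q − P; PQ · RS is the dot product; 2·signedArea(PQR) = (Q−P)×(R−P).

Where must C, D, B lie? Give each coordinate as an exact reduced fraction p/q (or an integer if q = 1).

1. C_x = 0  [line -8·x + -2·y + -7 = 0 ∩ |CF|² = 101/4]
2. C_y = -7/2  [line -8·x + -2·y + -7 = 0 ∩ |CF|² = 101/4]
   → C = (0, -7/2)
3. D_x = 10  [D is the reflection of C across F]
4. D_y = -9/2  [D is the reflection of C across F]
   → D = (10, -9/2)
5. B_x = -7/3  [B divides AE with AB:BE = 2/3:1/3]
6. B_y = -2/3  [B divides AE with AB:BE = 2/3:1/3]
   → B = (-7/3, -2/3)

B = (-7/3, -2/3)
C = (0, -7/2)
D = (10, -9/2)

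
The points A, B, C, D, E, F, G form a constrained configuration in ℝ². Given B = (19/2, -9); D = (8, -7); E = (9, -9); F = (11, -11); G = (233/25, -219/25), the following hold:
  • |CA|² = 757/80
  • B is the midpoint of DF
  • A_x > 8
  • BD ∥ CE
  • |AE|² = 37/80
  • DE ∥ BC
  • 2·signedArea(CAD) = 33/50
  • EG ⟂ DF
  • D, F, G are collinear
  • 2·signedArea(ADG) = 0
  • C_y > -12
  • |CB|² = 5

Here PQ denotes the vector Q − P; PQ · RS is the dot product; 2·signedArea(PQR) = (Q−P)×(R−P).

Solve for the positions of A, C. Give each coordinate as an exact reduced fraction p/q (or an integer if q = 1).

1. C_x = 21/2  [BD ∥ CE ∩ DE ∥ BC]
2. C_y = -11  [BD ∥ CE ∩ DE ∥ BC]
   → C = (21/2, -11)
3. A_x = 899/100  [2·signedArea(ADG) = 0 ∩ 2·signedArea(CAD) = 33/50]
4. A_y = -208/25  [2·signedArea(ADG) = 0 ∩ 2·signedArea(CAD) = 33/50]
   → A = (899/100, -208/25)

A = (899/100, -208/25)
C = (21/2, -11)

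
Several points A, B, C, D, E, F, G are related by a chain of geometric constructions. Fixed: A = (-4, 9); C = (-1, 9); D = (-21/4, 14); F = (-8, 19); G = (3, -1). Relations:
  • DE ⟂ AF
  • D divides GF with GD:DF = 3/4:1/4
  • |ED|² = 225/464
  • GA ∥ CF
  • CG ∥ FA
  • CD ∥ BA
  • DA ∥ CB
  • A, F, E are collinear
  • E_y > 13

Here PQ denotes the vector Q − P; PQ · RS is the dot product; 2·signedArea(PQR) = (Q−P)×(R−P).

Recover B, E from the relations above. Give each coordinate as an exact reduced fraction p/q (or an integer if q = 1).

B = (1/4, 4)
E = (-171/29, 797/58)

1. B_x = 1/4  [CD ∥ BA ∩ DA ∥ CB]
2. B_y = 4  [CD ∥ BA ∩ DA ∥ CB]
   → B = (1/4, 4)
3. E_x = -171/29  [A, F, E are collinear ∩ DE ⟂ AF]
4. E_y = 797/58  [A, F, E are collinear ∩ DE ⟂ AF]
   → E = (-171/29, 797/58)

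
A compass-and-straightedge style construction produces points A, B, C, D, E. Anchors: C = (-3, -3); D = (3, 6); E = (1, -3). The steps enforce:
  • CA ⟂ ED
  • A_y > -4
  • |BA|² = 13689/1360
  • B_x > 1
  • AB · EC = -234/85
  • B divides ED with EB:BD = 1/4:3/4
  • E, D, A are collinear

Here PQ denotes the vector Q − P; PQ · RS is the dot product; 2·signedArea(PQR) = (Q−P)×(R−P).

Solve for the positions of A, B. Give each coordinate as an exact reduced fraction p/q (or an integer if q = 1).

1. A_x = 69/85  [E, D, A are collinear ∩ CA ⟂ ED]
2. A_y = -327/85  [E, D, A are collinear ∩ CA ⟂ ED]
   → A = (69/85, -327/85)
3. B_x = 3/2  [B divides ED with EB:BD = 1/4:3/4]
4. B_y = -3/4  [B divides ED with EB:BD = 1/4:3/4]
   → B = (3/2, -3/4)

A = (69/85, -327/85)
B = (3/2, -3/4)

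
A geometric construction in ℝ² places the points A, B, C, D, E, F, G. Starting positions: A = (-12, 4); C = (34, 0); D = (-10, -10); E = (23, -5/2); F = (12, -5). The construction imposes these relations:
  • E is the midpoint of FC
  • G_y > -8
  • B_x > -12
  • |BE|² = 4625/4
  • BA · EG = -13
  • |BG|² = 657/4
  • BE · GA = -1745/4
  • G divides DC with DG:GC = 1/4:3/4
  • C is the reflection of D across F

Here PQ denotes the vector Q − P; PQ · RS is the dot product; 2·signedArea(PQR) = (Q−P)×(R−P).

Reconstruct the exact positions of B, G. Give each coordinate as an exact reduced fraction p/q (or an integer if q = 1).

1. G_x = 1  [G divides DC with DG:GC = 1/4:3/4]
2. G_y = -15/2  [G divides DC with DG:GC = 1/4:3/4]
   → G = (1, -15/2)
3. B_x = -11  [BA · EG = -13 ∩ BE · GA = -1745/4]
4. B_y = -3  [BA · EG = -13 ∩ BE · GA = -1745/4]
   → B = (-11, -3)

B = (-11, -3)
G = (1, -15/2)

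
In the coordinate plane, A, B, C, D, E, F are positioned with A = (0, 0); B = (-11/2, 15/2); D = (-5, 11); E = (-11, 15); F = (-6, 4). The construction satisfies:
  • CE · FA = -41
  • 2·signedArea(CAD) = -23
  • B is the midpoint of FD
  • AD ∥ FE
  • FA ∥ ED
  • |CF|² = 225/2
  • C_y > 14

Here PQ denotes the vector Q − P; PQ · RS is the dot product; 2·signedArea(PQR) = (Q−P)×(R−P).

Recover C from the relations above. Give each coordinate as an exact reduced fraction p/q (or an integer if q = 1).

C = (-9/2, 29/2)

1. C_x = -9/2  [CE · FA = -41 ∩ 2·signedArea(CAD) = -23]
2. C_y = 29/2  [CE · FA = -41 ∩ 2·signedArea(CAD) = -23]
   → C = (-9/2, 29/2)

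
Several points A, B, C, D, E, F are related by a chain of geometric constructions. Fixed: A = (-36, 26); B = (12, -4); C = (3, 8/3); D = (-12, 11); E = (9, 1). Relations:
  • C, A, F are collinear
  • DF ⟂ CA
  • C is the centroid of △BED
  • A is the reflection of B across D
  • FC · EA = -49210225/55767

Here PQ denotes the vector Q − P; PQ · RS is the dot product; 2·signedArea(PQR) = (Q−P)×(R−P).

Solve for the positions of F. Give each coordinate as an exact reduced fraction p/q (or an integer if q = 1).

F = (-217818/18589, 213254/18589)

1. F_x = -217818/18589  [C, A, F are collinear ∩ DF ⟂ CA]
2. F_y = 213254/18589  [C, A, F are collinear ∩ DF ⟂ CA]
   → F = (-217818/18589, 213254/18589)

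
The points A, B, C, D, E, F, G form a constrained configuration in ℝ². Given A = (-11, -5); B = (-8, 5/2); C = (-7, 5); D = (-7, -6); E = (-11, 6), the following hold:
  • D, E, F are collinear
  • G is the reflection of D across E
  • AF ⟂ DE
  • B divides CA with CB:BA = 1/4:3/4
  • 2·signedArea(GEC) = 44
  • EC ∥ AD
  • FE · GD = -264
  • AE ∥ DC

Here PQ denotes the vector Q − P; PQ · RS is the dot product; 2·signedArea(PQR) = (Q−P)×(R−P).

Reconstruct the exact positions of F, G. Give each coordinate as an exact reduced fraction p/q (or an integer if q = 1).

F = (-77/10, -39/10)
G = (-15, 18)

1. F_x = -77/10  [D, E, F are collinear ∩ AF ⟂ DE]
2. F_y = -39/10  [D, E, F are collinear ∩ AF ⟂ DE]
   → F = (-77/10, -39/10)
3. G_x = -15  [G is the reflection of D across E]
4. G_y = 18  [G is the reflection of D across E]
   → G = (-15, 18)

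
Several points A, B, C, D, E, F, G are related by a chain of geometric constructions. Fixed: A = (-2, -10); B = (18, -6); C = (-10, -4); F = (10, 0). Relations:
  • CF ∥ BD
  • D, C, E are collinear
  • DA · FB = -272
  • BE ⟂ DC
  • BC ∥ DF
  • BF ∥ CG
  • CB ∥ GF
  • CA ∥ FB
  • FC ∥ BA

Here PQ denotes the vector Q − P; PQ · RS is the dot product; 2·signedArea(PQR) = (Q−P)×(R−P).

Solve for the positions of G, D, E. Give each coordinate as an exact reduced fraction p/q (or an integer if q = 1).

1. G_x = -18  [CB ∥ GF ∩ BF ∥ CG]
2. G_y = 2  [CB ∥ GF ∩ BF ∥ CG]
   → G = (-18, 2)
3. D_x = 38  [BC ∥ DF ∩ CF ∥ BD]
4. D_y = -2  [BC ∥ DF ∩ CF ∥ BD]
   → D = (38, -2)
5. E_x = 10310/577  [D, C, E are collinear ∩ BE ⟂ DC]
6. E_y = -1638/577  [D, C, E are collinear ∩ BE ⟂ DC]
   → E = (10310/577, -1638/577)

D = (38, -2)
E = (10310/577, -1638/577)
G = (-18, 2)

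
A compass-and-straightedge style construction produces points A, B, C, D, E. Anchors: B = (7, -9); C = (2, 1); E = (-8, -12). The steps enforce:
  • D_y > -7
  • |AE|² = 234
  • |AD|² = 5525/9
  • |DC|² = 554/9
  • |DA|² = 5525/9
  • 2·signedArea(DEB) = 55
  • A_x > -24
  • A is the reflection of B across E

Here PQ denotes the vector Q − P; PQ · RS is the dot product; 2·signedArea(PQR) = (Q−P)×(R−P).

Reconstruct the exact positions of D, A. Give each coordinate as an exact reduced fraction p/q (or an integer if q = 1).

1. A_x = -23  [A is the reflection of B across E]
2. A_y = -15  [A is the reflection of B across E]
   → A = (-23, -15)
3. D_x = 1/3  [line -3·x + 15·y + 101 = 0 ∩ |DA|² = 5525/9]
4. D_y = -20/3  [line -3·x + 15·y + 101 = 0 ∩ |DA|² = 5525/9]
   → D = (1/3, -20/3)

A = (-23, -15)
D = (1/3, -20/3)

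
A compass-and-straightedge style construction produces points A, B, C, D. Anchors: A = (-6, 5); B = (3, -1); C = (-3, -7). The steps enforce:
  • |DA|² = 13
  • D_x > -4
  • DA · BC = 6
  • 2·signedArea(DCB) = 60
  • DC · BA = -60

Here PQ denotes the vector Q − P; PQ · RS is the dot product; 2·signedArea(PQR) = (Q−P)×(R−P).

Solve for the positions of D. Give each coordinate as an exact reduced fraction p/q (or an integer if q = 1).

D = (-3, 3)

1. D_x = -3  [2·signedArea(DCB) = 60 ∩ DA · BC = 6]
2. D_y = 3  [2·signedArea(DCB) = 60 ∩ DA · BC = 6]
   → D = (-3, 3)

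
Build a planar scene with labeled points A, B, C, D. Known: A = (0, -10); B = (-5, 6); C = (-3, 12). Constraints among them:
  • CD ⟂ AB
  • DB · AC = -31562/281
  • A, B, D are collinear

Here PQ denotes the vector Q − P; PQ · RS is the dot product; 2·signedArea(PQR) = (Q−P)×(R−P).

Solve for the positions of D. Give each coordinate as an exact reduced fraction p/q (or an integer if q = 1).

D = (-1835/281, 3062/281)

1. D_x = -1835/281  [A, B, D are collinear ∩ CD ⟂ AB]
2. D_y = 3062/281  [A, B, D are collinear ∩ CD ⟂ AB]
   → D = (-1835/281, 3062/281)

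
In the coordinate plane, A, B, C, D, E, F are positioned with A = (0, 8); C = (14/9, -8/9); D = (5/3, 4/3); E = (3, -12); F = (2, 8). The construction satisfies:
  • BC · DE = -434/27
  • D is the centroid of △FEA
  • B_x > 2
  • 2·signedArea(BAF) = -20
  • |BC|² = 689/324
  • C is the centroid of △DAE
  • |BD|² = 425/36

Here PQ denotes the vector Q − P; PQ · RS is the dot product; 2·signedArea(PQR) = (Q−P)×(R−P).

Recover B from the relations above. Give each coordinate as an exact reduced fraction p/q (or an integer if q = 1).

1. B_x = 5/2  [BC · DE = -434/27 ∩ 2·signedArea(BAF) = -20]
2. B_y = -2  [BC · DE = -434/27 ∩ 2·signedArea(BAF) = -20]
   → B = (5/2, -2)

B = (5/2, -2)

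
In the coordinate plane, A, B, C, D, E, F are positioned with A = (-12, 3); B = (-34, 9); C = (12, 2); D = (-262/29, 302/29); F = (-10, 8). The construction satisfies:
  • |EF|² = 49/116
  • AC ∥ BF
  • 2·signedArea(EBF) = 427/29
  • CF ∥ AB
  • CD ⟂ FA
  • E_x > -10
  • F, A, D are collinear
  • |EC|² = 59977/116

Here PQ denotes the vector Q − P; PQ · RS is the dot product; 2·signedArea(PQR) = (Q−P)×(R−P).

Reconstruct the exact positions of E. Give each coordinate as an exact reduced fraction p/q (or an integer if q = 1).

1. E_x = -283/29  [line 1·x + 24·y + -5705/29 = 0 ∩ |EF|² = 49/116]
2. E_y = 499/58  [line 1·x + 24·y + -5705/29 = 0 ∩ |EF|² = 49/116]
   → E = (-283/29, 499/58)

E = (-283/29, 499/58)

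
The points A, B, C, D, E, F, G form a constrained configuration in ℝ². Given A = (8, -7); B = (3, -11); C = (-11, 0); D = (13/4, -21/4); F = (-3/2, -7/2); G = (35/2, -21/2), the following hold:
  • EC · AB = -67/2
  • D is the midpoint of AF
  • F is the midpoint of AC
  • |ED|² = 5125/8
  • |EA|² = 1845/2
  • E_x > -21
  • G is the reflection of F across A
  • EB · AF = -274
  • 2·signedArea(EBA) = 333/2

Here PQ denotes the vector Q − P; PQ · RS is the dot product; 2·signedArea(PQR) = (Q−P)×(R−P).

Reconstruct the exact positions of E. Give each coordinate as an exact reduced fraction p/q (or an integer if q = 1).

1. E_x = -41/2  [2·signedArea(EBA) = 333/2 ∩ EB · AF = -274]
2. E_y = 7/2  [2·signedArea(EBA) = 333/2 ∩ EB · AF = -274]
   → E = (-41/2, 7/2)

E = (-41/2, 7/2)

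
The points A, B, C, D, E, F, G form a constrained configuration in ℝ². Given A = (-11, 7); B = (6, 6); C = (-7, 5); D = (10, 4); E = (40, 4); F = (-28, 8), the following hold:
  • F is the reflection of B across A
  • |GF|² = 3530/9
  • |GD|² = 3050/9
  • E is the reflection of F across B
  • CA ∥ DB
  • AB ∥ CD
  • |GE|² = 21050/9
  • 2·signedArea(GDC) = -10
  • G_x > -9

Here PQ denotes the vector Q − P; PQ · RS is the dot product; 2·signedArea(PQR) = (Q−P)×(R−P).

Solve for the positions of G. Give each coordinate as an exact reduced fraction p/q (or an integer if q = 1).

1. G_x = -25/3  [line -1·x + -17·y + 88 = 0 ∩ |GF|² = 3530/9]
2. G_y = 17/3  [line -1·x + -17·y + 88 = 0 ∩ |GF|² = 3530/9]
   → G = (-25/3, 17/3)

G = (-25/3, 17/3)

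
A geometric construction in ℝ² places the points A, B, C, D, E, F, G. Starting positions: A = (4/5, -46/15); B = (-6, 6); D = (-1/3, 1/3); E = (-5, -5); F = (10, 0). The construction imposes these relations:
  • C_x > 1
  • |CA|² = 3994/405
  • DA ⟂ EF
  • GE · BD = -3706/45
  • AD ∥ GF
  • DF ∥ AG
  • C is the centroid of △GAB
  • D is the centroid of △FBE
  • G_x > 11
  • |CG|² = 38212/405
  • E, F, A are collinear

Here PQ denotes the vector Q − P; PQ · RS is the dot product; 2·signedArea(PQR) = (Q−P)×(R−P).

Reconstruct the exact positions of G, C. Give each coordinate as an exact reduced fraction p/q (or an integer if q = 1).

C = (89/45, -7/45)
G = (167/15, -17/5)

1. G_x = 167/15  [AD ∥ GF ∩ DF ∥ AG]
2. G_y = -17/5  [AD ∥ GF ∩ DF ∥ AG]
   → G = (167/15, -17/5)
3. C_x = 89/45  [C is the centroid of △GAB]
4. C_y = -7/45  [C is the centroid of △GAB]
   → C = (89/45, -7/45)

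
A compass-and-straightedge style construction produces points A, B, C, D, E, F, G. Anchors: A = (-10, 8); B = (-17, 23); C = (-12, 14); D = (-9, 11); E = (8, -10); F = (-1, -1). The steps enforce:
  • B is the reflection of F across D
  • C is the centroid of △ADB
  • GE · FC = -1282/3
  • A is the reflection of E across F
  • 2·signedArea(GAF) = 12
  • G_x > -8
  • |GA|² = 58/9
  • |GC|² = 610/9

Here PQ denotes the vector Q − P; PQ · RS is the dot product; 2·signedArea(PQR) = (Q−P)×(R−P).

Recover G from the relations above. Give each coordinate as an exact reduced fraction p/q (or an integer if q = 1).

G = (-23/3, 7)

1. G_x = -23/3  [2·signedArea(GAF) = 12 ∩ GE · FC = -1282/3]
2. G_y = 7  [2·signedArea(GAF) = 12 ∩ GE · FC = -1282/3]
   → G = (-23/3, 7)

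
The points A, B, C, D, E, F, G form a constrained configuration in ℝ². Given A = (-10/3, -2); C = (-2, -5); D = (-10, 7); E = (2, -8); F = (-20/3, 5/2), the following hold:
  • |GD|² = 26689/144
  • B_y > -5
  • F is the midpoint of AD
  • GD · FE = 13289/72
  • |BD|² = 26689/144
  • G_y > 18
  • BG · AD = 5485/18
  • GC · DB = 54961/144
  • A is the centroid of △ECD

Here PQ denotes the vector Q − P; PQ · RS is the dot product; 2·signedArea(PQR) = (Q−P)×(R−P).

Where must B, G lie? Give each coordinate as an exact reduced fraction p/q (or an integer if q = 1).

1. G_x = -53/3  [line -26/3·x + 21/2·y + -24821/72 = 0 ∩ |GD|² = 26689/144]
2. G_y = 73/4  [line -26/3·x + 21/2·y + -24821/72 = 0 ∩ |GD|² = 26689/144]
   → G = (-53/3, 73/4)
3. B_x = -7/3  [BG · AD = 5485/18 ∩ GC · DB = 54961/144]
4. B_y = -17/4  [BG · AD = 5485/18 ∩ GC · DB = 54961/144]
   → B = (-7/3, -17/4)

B = (-7/3, -17/4)
G = (-53/3, 73/4)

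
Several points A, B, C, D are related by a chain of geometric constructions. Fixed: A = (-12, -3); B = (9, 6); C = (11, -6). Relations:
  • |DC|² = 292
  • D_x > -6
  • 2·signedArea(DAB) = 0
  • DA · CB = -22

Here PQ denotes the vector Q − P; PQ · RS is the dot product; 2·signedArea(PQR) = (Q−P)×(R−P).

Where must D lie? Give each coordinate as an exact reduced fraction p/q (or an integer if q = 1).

D = (-5, 0)

1. D_x = -5  [2·signedArea(DAB) = 0 ∩ DA · CB = -22]
2. D_y = 0  [2·signedArea(DAB) = 0 ∩ DA · CB = -22]
   → D = (-5, 0)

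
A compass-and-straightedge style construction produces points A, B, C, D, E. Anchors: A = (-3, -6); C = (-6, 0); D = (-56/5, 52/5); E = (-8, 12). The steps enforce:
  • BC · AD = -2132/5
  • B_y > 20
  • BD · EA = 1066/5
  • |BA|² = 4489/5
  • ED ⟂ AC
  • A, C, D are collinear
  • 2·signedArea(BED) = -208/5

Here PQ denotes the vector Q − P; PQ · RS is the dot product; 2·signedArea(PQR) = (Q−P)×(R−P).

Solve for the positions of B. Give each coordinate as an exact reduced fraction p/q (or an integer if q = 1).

B = (-82/5, 104/5)

1. B_x = -82/5  [BD · EA = 1066/5 ∩ 2·signedArea(BED) = -208/5]
2. B_y = 104/5  [BD · EA = 1066/5 ∩ 2·signedArea(BED) = -208/5]
   → B = (-82/5, 104/5)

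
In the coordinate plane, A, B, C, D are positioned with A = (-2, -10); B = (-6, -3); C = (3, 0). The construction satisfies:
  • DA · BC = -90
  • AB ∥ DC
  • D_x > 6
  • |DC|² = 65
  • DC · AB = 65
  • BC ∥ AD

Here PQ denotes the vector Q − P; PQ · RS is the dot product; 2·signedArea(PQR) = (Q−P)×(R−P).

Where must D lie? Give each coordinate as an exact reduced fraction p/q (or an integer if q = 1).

1. D_x = 7  [AB ∥ DC ∩ BC ∥ AD]
2. D_y = -7  [AB ∥ DC ∩ BC ∥ AD]
   → D = (7, -7)

D = (7, -7)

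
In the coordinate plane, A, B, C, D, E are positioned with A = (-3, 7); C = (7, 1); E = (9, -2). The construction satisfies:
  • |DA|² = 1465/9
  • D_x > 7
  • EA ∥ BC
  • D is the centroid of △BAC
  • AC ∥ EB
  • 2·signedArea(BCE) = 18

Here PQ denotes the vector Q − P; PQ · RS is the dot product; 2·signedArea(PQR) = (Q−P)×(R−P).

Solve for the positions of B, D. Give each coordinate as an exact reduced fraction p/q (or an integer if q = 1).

1. B_x = 19  [EA ∥ BC ∩ AC ∥ EB]
2. B_y = -8  [EA ∥ BC ∩ AC ∥ EB]
   → B = (19, -8)
3. D_x = 23/3  [D is the centroid of △BAC]
4. D_y = 0  [D is the centroid of △BAC]
   → D = (23/3, 0)

B = (19, -8)
D = (23/3, 0)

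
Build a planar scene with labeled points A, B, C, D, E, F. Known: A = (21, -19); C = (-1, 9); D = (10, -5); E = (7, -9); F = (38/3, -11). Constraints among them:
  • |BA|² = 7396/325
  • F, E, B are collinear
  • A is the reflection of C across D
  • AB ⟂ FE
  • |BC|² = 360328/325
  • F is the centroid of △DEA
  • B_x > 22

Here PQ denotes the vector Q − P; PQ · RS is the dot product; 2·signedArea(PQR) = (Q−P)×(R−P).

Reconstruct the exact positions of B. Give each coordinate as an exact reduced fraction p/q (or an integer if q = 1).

1. B_x = 7341/325  [F, E, B are collinear ∩ AB ⟂ FE]
2. B_y = -4713/325  [F, E, B are collinear ∩ AB ⟂ FE]
   → B = (7341/325, -4713/325)

B = (7341/325, -4713/325)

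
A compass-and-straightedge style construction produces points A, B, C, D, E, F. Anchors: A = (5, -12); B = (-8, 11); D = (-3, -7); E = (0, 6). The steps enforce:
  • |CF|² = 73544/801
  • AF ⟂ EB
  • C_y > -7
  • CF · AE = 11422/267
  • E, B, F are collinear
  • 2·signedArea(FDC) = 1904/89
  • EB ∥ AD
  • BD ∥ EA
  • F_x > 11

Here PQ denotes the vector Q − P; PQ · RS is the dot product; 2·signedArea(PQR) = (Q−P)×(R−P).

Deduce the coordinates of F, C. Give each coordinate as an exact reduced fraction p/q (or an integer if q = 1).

1. F_x = 1040/89  [E, B, F are collinear ∩ AF ⟂ EB]
2. F_y = -116/89  [E, B, F are collinear ∩ AF ⟂ EB]
   → F = (1040/89, -116/89)
3. C_x = 10/3  [CF · AE = 11422/267 ∩ 2·signedArea(FDC) = 1904/89]
4. C_y = -6  [CF · AE = 11422/267 ∩ 2·signedArea(FDC) = 1904/89]
   → C = (10/3, -6)

C = (10/3, -6)
F = (1040/89, -116/89)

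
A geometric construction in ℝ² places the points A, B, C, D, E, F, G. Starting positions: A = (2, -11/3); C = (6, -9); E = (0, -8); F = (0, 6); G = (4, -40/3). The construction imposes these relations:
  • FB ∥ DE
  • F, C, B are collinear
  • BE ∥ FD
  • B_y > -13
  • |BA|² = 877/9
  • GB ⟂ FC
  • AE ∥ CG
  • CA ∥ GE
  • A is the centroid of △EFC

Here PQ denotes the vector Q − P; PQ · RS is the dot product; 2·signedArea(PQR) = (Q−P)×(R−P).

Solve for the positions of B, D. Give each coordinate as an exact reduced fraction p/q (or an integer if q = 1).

B = (628/87, -1048/87)
D = (-628/87, 874/87)

1. B_x = 628/87  [F, C, B are collinear ∩ GB ⟂ FC]
2. B_y = -1048/87  [F, C, B are collinear ∩ GB ⟂ FC]
   → B = (628/87, -1048/87)
3. D_x = -628/87  [FB ∥ DE ∩ BE ∥ FD]
4. D_y = 874/87  [FB ∥ DE ∩ BE ∥ FD]
   → D = (-628/87, 874/87)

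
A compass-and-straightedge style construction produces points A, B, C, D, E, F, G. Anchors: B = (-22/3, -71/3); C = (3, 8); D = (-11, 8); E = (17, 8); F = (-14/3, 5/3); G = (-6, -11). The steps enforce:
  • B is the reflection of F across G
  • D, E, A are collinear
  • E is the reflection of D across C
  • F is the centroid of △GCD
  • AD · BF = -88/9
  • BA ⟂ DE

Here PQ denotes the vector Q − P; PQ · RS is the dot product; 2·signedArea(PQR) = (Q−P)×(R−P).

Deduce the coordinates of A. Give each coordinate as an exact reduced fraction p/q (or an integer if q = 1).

1. A_x = -22/3  [D, E, A are collinear ∩ BA ⟂ DE]
2. A_y = 8  [D, E, A are collinear ∩ BA ⟂ DE]
   → A = (-22/3, 8)

A = (-22/3, 8)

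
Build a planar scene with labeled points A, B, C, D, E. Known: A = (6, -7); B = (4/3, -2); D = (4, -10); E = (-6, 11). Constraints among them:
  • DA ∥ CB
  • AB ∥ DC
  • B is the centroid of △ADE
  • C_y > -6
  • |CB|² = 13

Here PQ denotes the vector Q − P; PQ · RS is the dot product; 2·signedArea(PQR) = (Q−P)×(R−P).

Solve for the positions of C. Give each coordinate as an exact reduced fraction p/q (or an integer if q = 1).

C = (-2/3, -5)

1. C_x = -2/3  [DA ∥ CB ∩ AB ∥ DC]
2. C_y = -5  [DA ∥ CB ∩ AB ∥ DC]
   → C = (-2/3, -5)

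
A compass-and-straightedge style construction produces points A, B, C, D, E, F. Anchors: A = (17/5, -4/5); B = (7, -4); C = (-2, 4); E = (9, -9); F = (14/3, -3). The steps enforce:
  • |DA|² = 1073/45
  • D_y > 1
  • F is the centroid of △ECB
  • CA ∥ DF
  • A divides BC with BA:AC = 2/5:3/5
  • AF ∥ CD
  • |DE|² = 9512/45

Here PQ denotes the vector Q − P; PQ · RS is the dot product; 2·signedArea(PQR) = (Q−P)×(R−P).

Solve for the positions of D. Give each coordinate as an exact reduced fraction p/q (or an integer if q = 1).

1. D_x = -11/15  [CA ∥ DF ∩ AF ∥ CD]
2. D_y = 9/5  [CA ∥ DF ∩ AF ∥ CD]
   → D = (-11/15, 9/5)

D = (-11/15, 9/5)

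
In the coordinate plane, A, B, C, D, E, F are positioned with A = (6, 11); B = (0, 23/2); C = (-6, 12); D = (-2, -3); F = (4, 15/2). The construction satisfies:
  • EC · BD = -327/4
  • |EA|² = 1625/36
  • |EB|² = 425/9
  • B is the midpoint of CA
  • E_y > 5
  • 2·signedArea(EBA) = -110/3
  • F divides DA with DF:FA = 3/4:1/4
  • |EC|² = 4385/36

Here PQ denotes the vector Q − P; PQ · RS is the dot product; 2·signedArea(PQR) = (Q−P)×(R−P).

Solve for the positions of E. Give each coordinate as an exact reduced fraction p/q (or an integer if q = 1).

E = (8/3, 31/6)

1. E_x = 8/3  [2·signedArea(EBA) = -110/3 ∩ EC · BD = -327/4]
2. E_y = 31/6  [2·signedArea(EBA) = -110/3 ∩ EC · BD = -327/4]
   → E = (8/3, 31/6)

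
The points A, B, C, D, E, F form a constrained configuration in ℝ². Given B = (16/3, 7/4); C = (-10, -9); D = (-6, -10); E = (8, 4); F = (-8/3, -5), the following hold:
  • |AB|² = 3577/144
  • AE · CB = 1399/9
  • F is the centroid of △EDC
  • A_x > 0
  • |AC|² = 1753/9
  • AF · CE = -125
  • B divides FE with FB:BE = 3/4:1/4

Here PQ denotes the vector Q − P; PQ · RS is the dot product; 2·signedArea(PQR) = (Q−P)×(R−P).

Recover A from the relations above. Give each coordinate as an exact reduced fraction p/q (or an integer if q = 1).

1. A_x = 2/3  [AF · CE = -125 ∩ AE · CB = 1399/9]
2. A_y = 0  [AF · CE = -125 ∩ AE · CB = 1399/9]
   → A = (2/3, 0)

A = (2/3, 0)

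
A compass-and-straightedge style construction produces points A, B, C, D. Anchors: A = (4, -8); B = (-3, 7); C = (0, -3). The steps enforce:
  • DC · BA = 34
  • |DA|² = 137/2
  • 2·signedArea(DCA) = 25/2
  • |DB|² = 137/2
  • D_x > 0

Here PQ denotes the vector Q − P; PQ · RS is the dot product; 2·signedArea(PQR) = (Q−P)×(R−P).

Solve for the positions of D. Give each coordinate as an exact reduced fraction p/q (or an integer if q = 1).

1. D_x = 1/2  [2·signedArea(DCA) = 25/2 ∩ DC · BA = 34]
2. D_y = -1/2  [2·signedArea(DCA) = 25/2 ∩ DC · BA = 34]
   → D = (1/2, -1/2)

D = (1/2, -1/2)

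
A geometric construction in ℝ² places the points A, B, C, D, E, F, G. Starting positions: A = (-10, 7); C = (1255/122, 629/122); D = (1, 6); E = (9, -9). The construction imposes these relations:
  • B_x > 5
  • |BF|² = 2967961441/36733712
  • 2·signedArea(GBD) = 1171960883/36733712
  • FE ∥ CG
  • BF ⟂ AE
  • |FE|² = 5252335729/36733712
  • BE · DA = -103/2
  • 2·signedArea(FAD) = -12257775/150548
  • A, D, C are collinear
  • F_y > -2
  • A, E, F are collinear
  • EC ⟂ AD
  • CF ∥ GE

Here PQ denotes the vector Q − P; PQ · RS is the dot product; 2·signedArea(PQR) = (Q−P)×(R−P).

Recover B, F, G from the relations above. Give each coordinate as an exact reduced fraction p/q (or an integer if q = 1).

1. F_x = -22055/150548  [A, E, F are collinear ∩ 2·signedArea(FAD) = -12257775/150548]
2. F_y = -48841/37637  [A, E, F are collinear ∩ 2·signedArea(FAD) = -12257775/150548]
   → F = (-22055/150548, -48841/37637)
3. G_x = 2925657/150548  [CF ∥ GE ∩ FE ∥ CG]
4. G_y = -191691/75274  [CF ∥ GE ∩ FE ∥ CG]
   → G = (2925657/150548, -191691/75274)
5. B_x = 1377/244  [BE · DA = -103/2 ∩ BF ⟂ AE]
6. B_y = 1361/244  [BE · DA = -103/2 ∩ BF ⟂ AE]
   → B = (1377/244, 1361/244)

B = (1377/244, 1361/244)
F = (-22055/150548, -48841/37637)
G = (2925657/150548, -191691/75274)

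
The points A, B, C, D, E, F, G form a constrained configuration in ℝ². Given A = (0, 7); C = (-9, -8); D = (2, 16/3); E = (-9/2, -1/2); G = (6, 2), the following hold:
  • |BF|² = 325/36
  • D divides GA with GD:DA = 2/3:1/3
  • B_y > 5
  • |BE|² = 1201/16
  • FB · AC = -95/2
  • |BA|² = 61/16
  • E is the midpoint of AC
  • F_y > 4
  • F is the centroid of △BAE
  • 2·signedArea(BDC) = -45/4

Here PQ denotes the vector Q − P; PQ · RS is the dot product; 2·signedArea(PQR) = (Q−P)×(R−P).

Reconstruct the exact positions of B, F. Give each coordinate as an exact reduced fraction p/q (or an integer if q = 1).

B = (3/2, 23/4)
F = (-1, 49/12)

1. B_x = 3/2  [line 40/3·x + -11·y + 173/4 = 0 ∩ |BE|² = 1201/16]
2. B_y = 23/4  [line 40/3·x + -11·y + 173/4 = 0 ∩ |BE|² = 1201/16]
   → B = (3/2, 23/4)
3. F_x = -1  [F is the centroid of △BAE]
4. F_y = 49/12  [F is the centroid of △BAE]
   → F = (-1, 49/12)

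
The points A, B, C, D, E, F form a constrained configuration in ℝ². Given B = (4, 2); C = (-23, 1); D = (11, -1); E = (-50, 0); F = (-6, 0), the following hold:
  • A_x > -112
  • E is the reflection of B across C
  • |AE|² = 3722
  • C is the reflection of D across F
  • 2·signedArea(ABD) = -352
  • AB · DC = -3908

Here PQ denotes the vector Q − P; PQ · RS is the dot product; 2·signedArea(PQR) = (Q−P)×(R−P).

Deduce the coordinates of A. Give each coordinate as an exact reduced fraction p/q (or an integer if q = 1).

1. A_x = -111  [2·signedArea(ABD) = -352 ∩ AB · DC = -3908]
2. A_y = 1  [2·signedArea(ABD) = -352 ∩ AB · DC = -3908]
   → A = (-111, 1)

A = (-111, 1)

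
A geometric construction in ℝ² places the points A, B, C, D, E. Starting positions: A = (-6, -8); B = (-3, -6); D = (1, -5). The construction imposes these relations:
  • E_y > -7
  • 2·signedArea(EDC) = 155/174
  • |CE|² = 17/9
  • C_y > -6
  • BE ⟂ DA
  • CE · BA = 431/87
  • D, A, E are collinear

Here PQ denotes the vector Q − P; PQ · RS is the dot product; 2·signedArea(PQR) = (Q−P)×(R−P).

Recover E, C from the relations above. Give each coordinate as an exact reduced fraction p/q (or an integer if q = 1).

1. E_x = -159/58  [D, A, E are collinear ∩ BE ⟂ DA]
2. E_y = -383/58  [D, A, E are collinear ∩ BE ⟂ DA]
   → E = (-159/58, -383/58)
3. C_x = -275/174  [CE · BA = 431/87 ∩ 2·signedArea(EDC) = 155/174]
4. C_y = -1021/174  [CE · BA = 431/87 ∩ 2·signedArea(EDC) = 155/174]
   → C = (-275/174, -1021/174)

C = (-275/174, -1021/174)
E = (-159/58, -383/58)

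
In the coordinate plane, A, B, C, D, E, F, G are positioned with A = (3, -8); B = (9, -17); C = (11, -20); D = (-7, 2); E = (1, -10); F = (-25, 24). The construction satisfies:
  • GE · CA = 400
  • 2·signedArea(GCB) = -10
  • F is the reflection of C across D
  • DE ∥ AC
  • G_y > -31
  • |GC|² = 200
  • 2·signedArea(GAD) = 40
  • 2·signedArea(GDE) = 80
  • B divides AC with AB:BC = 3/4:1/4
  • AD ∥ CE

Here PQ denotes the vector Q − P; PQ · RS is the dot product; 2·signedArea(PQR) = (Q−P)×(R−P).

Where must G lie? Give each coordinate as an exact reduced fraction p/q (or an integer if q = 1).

G = (21, -30)

1. G_x = 21  [2·signedArea(GCB) = -10 ∩ GE · CA = 400]
2. G_y = -30  [2·signedArea(GCB) = -10 ∩ GE · CA = 400]
   → G = (21, -30)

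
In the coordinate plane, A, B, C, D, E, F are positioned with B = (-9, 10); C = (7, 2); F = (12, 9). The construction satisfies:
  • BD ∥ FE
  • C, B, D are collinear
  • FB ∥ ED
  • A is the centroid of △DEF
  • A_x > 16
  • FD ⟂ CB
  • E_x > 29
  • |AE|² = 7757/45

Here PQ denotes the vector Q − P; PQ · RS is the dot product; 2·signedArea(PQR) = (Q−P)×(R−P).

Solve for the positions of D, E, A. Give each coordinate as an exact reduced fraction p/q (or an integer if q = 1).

1. D_x = 41/5  [C, B, D are collinear ∩ FD ⟂ CB]
2. D_y = 7/5  [C, B, D are collinear ∩ FD ⟂ CB]
   → D = (41/5, 7/5)
3. E_x = 146/5  [FB ∥ ED ∩ BD ∥ FE]
4. E_y = 2/5  [FB ∥ ED ∩ BD ∥ FE]
   → E = (146/5, 2/5)
5. A_x = 247/15  [A is the centroid of △DEF]
6. A_y = 18/5  [A is the centroid of △DEF]
   → A = (247/15, 18/5)

A = (247/15, 18/5)
D = (41/5, 7/5)
E = (146/5, 2/5)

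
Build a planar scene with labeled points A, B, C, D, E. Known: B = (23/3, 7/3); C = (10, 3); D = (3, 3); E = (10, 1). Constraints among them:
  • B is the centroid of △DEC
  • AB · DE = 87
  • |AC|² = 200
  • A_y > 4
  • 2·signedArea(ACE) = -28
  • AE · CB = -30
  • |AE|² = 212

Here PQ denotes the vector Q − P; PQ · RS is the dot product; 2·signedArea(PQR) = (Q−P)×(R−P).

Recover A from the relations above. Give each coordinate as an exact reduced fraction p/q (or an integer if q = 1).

1. A_x = -4  [2·signedArea(ACE) = -28 ∩ AE · CB = -30]
2. A_y = 5  [2·signedArea(ACE) = -28 ∩ AE · CB = -30]
   → A = (-4, 5)

A = (-4, 5)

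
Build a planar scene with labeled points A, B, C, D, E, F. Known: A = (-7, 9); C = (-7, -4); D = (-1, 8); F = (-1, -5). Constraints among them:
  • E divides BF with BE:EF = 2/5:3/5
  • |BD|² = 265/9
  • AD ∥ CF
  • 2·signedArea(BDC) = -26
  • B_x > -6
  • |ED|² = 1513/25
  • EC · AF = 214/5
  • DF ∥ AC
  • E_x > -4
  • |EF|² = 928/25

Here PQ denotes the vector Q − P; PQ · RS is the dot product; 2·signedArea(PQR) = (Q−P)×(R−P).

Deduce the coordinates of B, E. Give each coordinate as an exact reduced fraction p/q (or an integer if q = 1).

1. E_x = -17/5  [line -6·x + 14·y + -144/5 = 0 ∩ |EF|² = 928/25]
2. E_y = 3/5  [line -6·x + 14·y + -144/5 = 0 ∩ |EF|² = 928/25]
   → E = (-17/5, 3/5)
3. B_x = -5  [2·signedArea(BDC) = -26 ∩ E divides BF with BE:EF = 2/5:3/5]
4. B_y = 13/3  [2·signedArea(BDC) = -26 ∩ E divides BF with BE:EF = 2/5:3/5]
   → B = (-5, 13/3)

B = (-5, 13/3)
E = (-17/5, 3/5)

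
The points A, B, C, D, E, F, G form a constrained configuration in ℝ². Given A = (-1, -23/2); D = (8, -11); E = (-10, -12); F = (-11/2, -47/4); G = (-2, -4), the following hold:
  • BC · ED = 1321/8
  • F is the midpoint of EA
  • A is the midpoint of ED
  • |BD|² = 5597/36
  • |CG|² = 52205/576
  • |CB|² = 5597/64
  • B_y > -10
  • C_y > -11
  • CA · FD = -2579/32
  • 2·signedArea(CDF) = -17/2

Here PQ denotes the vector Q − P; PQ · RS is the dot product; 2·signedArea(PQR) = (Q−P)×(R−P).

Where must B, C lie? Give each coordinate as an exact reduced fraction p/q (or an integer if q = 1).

1. C_x = 59/12  [CA · FD = -2579/32 ∩ 2·signedArea(CDF) = -17/2]
2. C_y = -253/24  [CA · FD = -2579/32 ∩ 2·signedArea(CDF) = -17/2]
   → C = (59/12, -253/24)
3. B_x = -13/3  [line -18·x + -1·y + -523/6 = 0 ∩ |BD|² = 5597/36]
4. B_y = -55/6  [line -18·x + -1·y + -523/6 = 0 ∩ |BD|² = 5597/36]
   → B = (-13/3, -55/6)

B = (-13/3, -55/6)
C = (59/12, -253/24)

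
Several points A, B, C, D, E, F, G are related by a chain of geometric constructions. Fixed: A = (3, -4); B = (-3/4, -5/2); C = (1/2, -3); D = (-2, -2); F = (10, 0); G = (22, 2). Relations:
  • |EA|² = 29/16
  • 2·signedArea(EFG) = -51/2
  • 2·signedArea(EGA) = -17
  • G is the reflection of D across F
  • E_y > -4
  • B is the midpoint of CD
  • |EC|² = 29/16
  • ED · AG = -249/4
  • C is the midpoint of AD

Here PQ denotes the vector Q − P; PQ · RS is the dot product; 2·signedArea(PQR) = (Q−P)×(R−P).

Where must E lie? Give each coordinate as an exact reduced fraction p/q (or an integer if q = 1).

E = (7/4, -7/2)

1. E_x = 7/4  [2·signedArea(EGA) = -17 ∩ ED · AG = -249/4]
2. E_y = -7/2  [2·signedArea(EGA) = -17 ∩ ED · AG = -249/4]
   → E = (7/4, -7/2)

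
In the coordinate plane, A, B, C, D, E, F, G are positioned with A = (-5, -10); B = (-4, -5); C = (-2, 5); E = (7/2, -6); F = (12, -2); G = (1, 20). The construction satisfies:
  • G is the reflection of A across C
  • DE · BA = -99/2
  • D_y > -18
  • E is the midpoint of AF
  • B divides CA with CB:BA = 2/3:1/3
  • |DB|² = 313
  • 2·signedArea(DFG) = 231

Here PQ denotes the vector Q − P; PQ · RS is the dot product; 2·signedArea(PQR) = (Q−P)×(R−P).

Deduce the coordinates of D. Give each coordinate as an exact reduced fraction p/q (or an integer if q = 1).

1. D_x = 9  [DE · BA = -99/2 ∩ 2·signedArea(DFG) = 231]
2. D_y = -17  [DE · BA = -99/2 ∩ 2·signedArea(DFG) = 231]
   → D = (9, -17)

D = (9, -17)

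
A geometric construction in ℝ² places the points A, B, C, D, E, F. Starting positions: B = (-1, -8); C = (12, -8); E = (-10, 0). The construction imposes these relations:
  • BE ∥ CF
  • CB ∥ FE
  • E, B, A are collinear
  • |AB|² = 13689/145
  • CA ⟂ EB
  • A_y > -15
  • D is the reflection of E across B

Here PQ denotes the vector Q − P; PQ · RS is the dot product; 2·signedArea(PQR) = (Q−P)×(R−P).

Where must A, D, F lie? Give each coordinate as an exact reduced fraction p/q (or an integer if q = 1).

1. A_x = 908/145  [E, B, A are collinear ∩ CA ⟂ EB]
2. A_y = -2096/145  [E, B, A are collinear ∩ CA ⟂ EB]
   → A = (908/145, -2096/145)
3. D_x = 8  [D is the reflection of E across B]
4. D_y = -16  [D is the reflection of E across B]
   → D = (8, -16)
5. F_x = 3  [CB ∥ FE ∩ BE ∥ CF]
6. F_y = 0  [CB ∥ FE ∩ BE ∥ CF]
   → F = (3, 0)

A = (908/145, -2096/145)
D = (8, -16)
F = (3, 0)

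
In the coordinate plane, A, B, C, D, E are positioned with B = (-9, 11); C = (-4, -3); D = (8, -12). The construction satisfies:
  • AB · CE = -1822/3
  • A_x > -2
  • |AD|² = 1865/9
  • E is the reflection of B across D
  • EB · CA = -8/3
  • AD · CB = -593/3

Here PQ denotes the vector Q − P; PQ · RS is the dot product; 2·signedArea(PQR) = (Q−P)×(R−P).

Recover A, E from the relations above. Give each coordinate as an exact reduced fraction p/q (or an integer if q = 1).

1. E_x = 25  [E is the reflection of B across D]
2. E_y = -35  [E is the reflection of B across D]
   → E = (25, -35)
3. A_x = -5/3  [AB · CE = -1822/3 ∩ AD · CB = -593/3]
4. A_y = -4/3  [AB · CE = -1822/3 ∩ AD · CB = -593/3]
   → A = (-5/3, -4/3)

A = (-5/3, -4/3)
E = (25, -35)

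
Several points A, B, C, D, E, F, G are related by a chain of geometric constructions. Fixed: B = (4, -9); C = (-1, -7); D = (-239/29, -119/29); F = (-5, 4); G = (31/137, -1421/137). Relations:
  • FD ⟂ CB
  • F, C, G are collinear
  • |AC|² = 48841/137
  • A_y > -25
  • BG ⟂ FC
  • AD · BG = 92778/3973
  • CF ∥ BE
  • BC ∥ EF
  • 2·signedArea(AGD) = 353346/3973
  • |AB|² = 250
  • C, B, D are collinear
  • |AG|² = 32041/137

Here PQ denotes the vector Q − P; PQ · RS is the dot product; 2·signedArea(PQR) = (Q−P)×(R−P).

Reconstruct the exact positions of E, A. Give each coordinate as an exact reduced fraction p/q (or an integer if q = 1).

A = (747/137, -3390/137)
E = (0, 2)

1. E_x = 0  [BC ∥ EF ∩ CF ∥ BE]
2. E_y = 2  [BC ∥ EF ∩ CF ∥ BE]
   → E = (0, 2)
3. A_x = 747/137  [2·signedArea(AGD) = 353346/3973 ∩ AD · BG = 92778/3973]
4. A_y = -3390/137  [2·signedArea(AGD) = 353346/3973 ∩ AD · BG = 92778/3973]
   → A = (747/137, -3390/137)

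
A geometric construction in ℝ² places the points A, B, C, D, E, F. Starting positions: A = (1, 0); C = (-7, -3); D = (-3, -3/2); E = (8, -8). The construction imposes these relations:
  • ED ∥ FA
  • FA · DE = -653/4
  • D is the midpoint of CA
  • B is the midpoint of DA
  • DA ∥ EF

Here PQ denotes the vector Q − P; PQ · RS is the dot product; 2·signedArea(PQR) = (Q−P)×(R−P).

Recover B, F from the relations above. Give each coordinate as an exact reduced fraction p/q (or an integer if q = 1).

B = (-1, -3/4)
F = (12, -13/2)

1. B_x = -1  [B is the midpoint of DA]
2. B_y = -3/4  [B is the midpoint of DA]
   → B = (-1, -3/4)
3. F_x = 12  [ED ∥ FA ∩ DA ∥ EF]
4. F_y = -13/2  [ED ∥ FA ∩ DA ∥ EF]
   → F = (12, -13/2)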